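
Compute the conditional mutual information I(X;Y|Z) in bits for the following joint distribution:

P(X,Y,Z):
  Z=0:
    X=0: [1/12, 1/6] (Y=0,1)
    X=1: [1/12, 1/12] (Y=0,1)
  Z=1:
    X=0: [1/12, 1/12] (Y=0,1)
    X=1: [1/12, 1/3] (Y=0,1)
0.0443 bits

Conditional mutual information: I(X;Y|Z) = H(X|Z) + H(Y|Z) - H(X,Y|Z)

H(Z) = 0.9799
H(X,Z) = 1.8879 → H(X|Z) = 0.9080
H(Y,Z) = 1.8879 → H(Y|Z) = 0.9080
H(X,Y,Z) = 2.7516 → H(X,Y|Z) = 1.7718

I(X;Y|Z) = 0.9080 + 0.9080 - 1.7718 = 0.0443 bits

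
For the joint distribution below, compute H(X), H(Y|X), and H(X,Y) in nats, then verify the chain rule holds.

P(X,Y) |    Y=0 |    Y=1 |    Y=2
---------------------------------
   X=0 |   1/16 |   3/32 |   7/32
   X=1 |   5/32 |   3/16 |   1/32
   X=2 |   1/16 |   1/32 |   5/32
H(X,Y) = 2.0115, H(X) = 1.0822, H(Y|X) = 0.9293 (all in nats)

Chain rule: H(X,Y) = H(X) + H(Y|X)

Left side — joint entropy directly:
H(X,Y) = -Σ p(x,y) log p(x,y) = 2.0115 nats

Right side — compute H(Y|X) from the conditional distributions:
P(X) = (3/8, 3/8, 1/4), so H(X) = 1.0822 nats
H(Y|X) = Σ_x P(X=x) · H(Y|X=x):
  P(Y|X=0) = (1/6, 1/4, 7/12), H(Y|X=0) = 0.9596, weight P(X=0) = 3/8
  P(Y|X=1) = (5/12, 1/2, 1/12), H(Y|X=1) = 0.9184, weight P(X=1) = 3/8
  P(Y|X=2) = (1/4, 1/8, 5/8), H(Y|X=2) = 0.9003, weight P(X=2) = 1/4
H(Y|X) = 0.9293 nats

H(X) + H(Y|X) = 1.0822 + 0.9293 = 2.0115 nats

Both sides equal 2.0115 nats. ✓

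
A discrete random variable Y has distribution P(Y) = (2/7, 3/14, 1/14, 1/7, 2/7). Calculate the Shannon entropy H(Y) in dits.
0.6568 dits

Shannon entropy is H(X) = -Σ p(x) log p(x).

For P = (2/7, 3/14, 1/14, 1/7, 2/7):
H = -2/7 × log_10(2/7) -3/14 × log_10(3/14) -1/14 × log_10(1/14) -1/7 × log_10(1/7) -2/7 × log_10(2/7)
H = 0.6568 dits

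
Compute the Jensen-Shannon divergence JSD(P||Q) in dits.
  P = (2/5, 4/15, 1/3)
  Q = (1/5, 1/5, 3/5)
0.0168 dits

Jensen-Shannon divergence is:
JSD(P||Q) = 0.5 × D_KL(P||M) + 0.5 × D_KL(Q||M)
where M = 0.5 × (P + Q) is the mixture distribution.

M = 0.5 × (2/5, 4/15, 1/3) + 0.5 × (1/5, 1/5, 3/5) = (3/10, 7/30, 7/15)

D_KL(P||M) = 0.0167 dits
D_KL(Q||M) = 0.0169 dits

JSD(P||Q) = 0.5 × 0.0167 + 0.5 × 0.0169 = 0.0168 dits

Unlike KL divergence, JSD is symmetric and bounded: 0 ≤ JSD ≤ log(2).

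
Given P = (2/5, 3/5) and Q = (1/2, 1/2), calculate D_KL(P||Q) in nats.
0.0201 nats

KL divergence: D_KL(P||Q) = Σ p(x) log(p(x)/q(x))

Computing term by term:
  x=0: 2/5 × log_e[(2/5)/(1/2)] = 2/5 × -0.2231 = -0.0893
  x=1: 3/5 × log_e[(3/5)/(1/2)] = 3/5 × 0.1823 = 0.1094

D_KL(P||Q) = 0.0201 nats

Note: KL divergence is always non-negative and equals 0 iff P = Q.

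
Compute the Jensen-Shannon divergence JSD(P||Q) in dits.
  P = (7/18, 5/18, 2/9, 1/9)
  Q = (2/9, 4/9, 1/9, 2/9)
0.0174 dits

Jensen-Shannon divergence is:
JSD(P||Q) = 0.5 × D_KL(P||M) + 0.5 × D_KL(Q||M)
where M = 0.5 × (P + Q) is the mixture distribution.

M = 0.5 × (7/18, 5/18, 2/9, 1/9) + 0.5 × (2/9, 4/9, 1/9, 2/9) = (11/36, 13/36, 1/6, 1/6)

D_KL(P||M) = 0.0173 dits
D_KL(Q||M) = 0.0175 dits

JSD(P||Q) = 0.5 × 0.0173 + 0.5 × 0.0175 = 0.0174 dits

Unlike KL divergence, JSD is symmetric and bounded: 0 ≤ JSD ≤ log(2).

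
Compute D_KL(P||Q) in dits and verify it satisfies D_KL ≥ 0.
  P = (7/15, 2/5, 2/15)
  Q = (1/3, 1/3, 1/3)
0.0468 dits

KL divergence satisfies the Gibbs inequality: D_KL(P||Q) ≥ 0 for all distributions P, Q.

D_KL(P||Q) = Σ p(x) log(p(x)/q(x))
Term by term:
  x=0: 7/15 × log_10[(7/15)/(1/3)] = 0.0682
  x=1: 2/5 × log_10[(2/5)/(1/3)] = 0.0317
  x=2: 2/15 × log_10[(2/15)/(1/3)] = -0.0531
D_KL(P||Q) = 0.0468 dits

D_KL(P||Q) = 0.0468 ≥ 0 ✓

This non-negativity is a fundamental property: relative entropy cannot be negative because it measures how different Q is from P.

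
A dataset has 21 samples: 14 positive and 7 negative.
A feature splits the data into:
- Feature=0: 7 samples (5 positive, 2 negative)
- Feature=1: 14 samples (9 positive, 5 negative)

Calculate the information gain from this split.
0.0037 bits

Information Gain = H(Y) - H(Y|Feature)

Before split:
P(positive) = 14/21 = 0.6667
H(Y) = 0.9183 bits

After split:
Feature=0: H = 0.8631 bits (weight = 7/21)
Feature=1: H = 0.9403 bits (weight = 14/21)
H(Y|Feature) = (7/21)×0.8631 + (14/21)×0.9403 = 0.9146 bits

Information Gain = 0.9183 - 0.9146 = 0.0037 bits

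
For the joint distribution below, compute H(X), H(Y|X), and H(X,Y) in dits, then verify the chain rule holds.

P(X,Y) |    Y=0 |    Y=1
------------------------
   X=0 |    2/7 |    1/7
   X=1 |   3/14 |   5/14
H(X,Y) = 0.5792, H(X) = 0.2966, H(Y|X) = 0.2827 (all in dits)

Chain rule: H(X,Y) = H(X) + H(Y|X)

Left side — joint entropy directly:
H(X,Y) = -Σ p(x,y) log p(x,y) = 0.5792 dits

Right side — compute H(Y|X) from the conditional distributions:
P(X) = (3/7, 4/7), so H(X) = 0.2966 dits
H(Y|X) = Σ_x P(X=x) · H(Y|X=x):
  P(Y|X=0) = (2/3, 1/3), H(Y|X=0) = 0.2764, weight P(X=0) = 3/7
  P(Y|X=1) = (3/8, 5/8), H(Y|X=1) = 0.2873, weight P(X=1) = 4/7
H(Y|X) = 0.2827 dits

H(X) + H(Y|X) = 0.2966 + 0.2827 = 0.5792 dits

Both sides equal 0.5792 dits. ✓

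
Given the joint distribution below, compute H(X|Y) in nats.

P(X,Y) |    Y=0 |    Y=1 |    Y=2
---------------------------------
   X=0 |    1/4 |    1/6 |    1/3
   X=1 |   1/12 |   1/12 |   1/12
0.5551 nats

Using the chain rule: H(X|Y) = H(X,Y) - H(Y)

First, compute H(X,Y) = 1.6326 nats

Marginal P(Y) = (1/3, 1/4, 5/12)
H(Y) = 1.0776 nats

H(X|Y) = H(X,Y) - H(Y) = 1.6326 - 1.0776 = 0.5551 nats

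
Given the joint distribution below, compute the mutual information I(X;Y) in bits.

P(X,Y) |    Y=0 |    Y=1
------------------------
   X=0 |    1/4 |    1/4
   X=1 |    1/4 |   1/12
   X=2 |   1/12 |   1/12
0.0428 bits

Mutual information: I(X;Y) = H(X) + H(Y) - H(X,Y)

Marginals:
P(X) = (1/2, 1/3, 1/6), H(X) = 1.4591 bits
P(Y) = (7/12, 5/12), H(Y) = 0.9799 bits

Joint entropy: H(X,Y) = 2.3962 bits

I(X;Y) = 1.4591 + 0.9799 - 2.3962 = 0.0428 bits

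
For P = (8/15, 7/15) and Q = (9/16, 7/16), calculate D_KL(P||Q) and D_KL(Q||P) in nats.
D_KL(P||Q) = 0.0017, D_KL(Q||P) = 0.0017

KL divergence is not symmetric: D_KL(P||Q) ≠ D_KL(Q||P) in general.

D_KL(P||Q) = 0.0017 nats
D_KL(Q||P) = 0.0017 nats

In this case they happen to be equal (to 4 decimal places).

This asymmetry is why KL divergence is not a true distance metric.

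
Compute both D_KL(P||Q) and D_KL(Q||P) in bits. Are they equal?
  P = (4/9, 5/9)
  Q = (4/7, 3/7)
D_KL(P||Q) = 0.0469, D_KL(Q||P) = 0.0467

KL divergence is not symmetric: D_KL(P||Q) ≠ D_KL(Q||P) in general.

D_KL(P||Q) = 0.0469 bits
D_KL(Q||P) = 0.0467 bits

No, they are not equal!

This asymmetry is why KL divergence is not a true distance metric.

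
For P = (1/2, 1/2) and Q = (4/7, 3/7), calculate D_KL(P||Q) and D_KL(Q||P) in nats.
D_KL(P||Q) = 0.0103, D_KL(Q||P) = 0.0102

KL divergence is not symmetric: D_KL(P||Q) ≠ D_KL(Q||P) in general.

D_KL(P||Q) = 0.0103 nats
D_KL(Q||P) = 0.0102 nats

No, they are not equal!

This asymmetry is why KL divergence is not a true distance metric.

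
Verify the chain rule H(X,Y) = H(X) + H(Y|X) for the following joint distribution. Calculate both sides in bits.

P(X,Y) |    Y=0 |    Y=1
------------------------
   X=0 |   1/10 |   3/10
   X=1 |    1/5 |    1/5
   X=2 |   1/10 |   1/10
H(X,Y) = 2.4464, H(X) = 1.5219, H(Y|X) = 0.9245 (all in bits)

Chain rule: H(X,Y) = H(X) + H(Y|X)

Left side — joint entropy directly:
H(X,Y) = -Σ p(x,y) log p(x,y) = 2.4464 bits

Right side — compute H(Y|X) from the conditional distributions:
P(X) = (2/5, 2/5, 1/5), so H(X) = 1.5219 bits
H(Y|X) = Σ_x P(X=x) · H(Y|X=x):
  P(Y|X=0) = (1/4, 3/4), H(Y|X=0) = 0.8113, weight P(X=0) = 2/5
  P(Y|X=1) = (1/2, 1/2), H(Y|X=1) = 1.0000, weight P(X=1) = 2/5
  P(Y|X=2) = (1/2, 1/2), H(Y|X=2) = 1.0000, weight P(X=2) = 1/5
H(Y|X) = 0.9245 bits

H(X) + H(Y|X) = 1.5219 + 0.9245 = 2.4464 bits

Both sides equal 2.4464 bits. ✓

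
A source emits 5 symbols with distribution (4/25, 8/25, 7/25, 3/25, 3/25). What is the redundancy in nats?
0.0863 nats

Redundancy measures how far a source is from maximum entropy:
R = H_max - H(X)

Maximum entropy for 5 symbols: H_max = log_e(5) = 1.6094 nats
Actual entropy: H(X) = 1.5231 nats
Redundancy: R = 1.6094 - 1.5231 = 0.0863 nats

This redundancy represents potential for compression: the source could be compressed by 0.0863 nats per symbol.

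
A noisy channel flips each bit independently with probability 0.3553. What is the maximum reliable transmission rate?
0.0613 bits

For a binary symmetric channel (BSC) with error probability p:
Capacity C = 1 - H(p) bits per symbol

where H(p) = -p log₂(p) - (1-p) log₂(1-p) is the binary entropy function.

H(0.3553) = 0.9387 bits
C = 1 - 0.9387 = 0.0613 bits per symbol

This means we can reliably transmit up to 0.0613 bits of information per channel use.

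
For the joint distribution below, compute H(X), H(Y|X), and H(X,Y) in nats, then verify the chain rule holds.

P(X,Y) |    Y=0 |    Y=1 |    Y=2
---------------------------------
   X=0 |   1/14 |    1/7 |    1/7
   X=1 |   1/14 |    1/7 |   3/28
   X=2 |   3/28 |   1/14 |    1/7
H(X,Y) = 2.1561, H(X) = 1.0974, H(Y|X) = 1.0587 (all in nats)

Chain rule: H(X,Y) = H(X) + H(Y|X)

Left side — joint entropy directly:
H(X,Y) = -Σ p(x,y) log p(x,y) = 2.1561 nats

Right side — compute H(Y|X) from the conditional distributions:
P(X) = (5/14, 9/28, 9/28), so H(X) = 1.0974 nats
H(Y|X) = Σ_x P(X=x) · H(Y|X=x):
  P(Y|X=0) = (1/5, 2/5, 2/5), H(Y|X=0) = 1.0549, weight P(X=0) = 5/14
  P(Y|X=1) = (2/9, 4/9, 1/3), H(Y|X=1) = 1.0609, weight P(X=1) = 9/28
  P(Y|X=2) = (1/3, 2/9, 4/9), H(Y|X=2) = 1.0609, weight P(X=2) = 9/28
H(Y|X) = 1.0587 nats

H(X) + H(Y|X) = 1.0974 + 1.0587 = 2.1561 nats

Both sides equal 2.1561 nats. ✓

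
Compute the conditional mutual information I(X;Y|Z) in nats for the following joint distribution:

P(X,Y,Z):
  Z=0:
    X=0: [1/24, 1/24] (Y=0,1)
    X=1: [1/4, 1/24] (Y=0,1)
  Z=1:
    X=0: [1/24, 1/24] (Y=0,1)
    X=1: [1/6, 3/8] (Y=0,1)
0.0270 nats

Conditional mutual information: I(X;Y|Z) = H(X|Z) + H(Y|Z) - H(X,Y|Z)

H(Z) = 0.6616
H(X,Z) = 1.1056 → H(X|Z) = 0.4441
H(Y,Z) = 1.2580 → H(Y|Z) = 0.5965
H(X,Y,Z) = 1.6751 → H(X,Y|Z) = 1.0135

I(X;Y|Z) = 0.4441 + 0.5965 - 1.0135 = 0.0270 nats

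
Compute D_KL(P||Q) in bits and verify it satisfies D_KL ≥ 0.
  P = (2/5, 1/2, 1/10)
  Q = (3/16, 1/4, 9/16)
0.6881 bits

KL divergence satisfies the Gibbs inequality: D_KL(P||Q) ≥ 0 for all distributions P, Q.

D_KL(P||Q) = Σ p(x) log(p(x)/q(x))
Term by term:
  x=0: 2/5 × log_2[(2/5)/(3/16)] = 0.4372
  x=1: 1/2 × log_2[(1/2)/(1/4)] = 0.5000
  x=2: 1/10 × log_2[(1/10)/(9/16)] = -0.2492
D_KL(P||Q) = 0.6881 bits

D_KL(P||Q) = 0.6881 ≥ 0 ✓

This non-negativity is a fundamental property: relative entropy cannot be negative because it measures how different Q is from P.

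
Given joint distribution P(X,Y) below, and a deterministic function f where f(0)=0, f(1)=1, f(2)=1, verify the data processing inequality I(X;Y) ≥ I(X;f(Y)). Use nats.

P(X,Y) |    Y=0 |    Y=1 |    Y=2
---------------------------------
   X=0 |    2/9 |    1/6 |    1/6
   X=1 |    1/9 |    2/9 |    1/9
I(X;Y) = 0.0223, I(X;f(Y)) = 0.0127, inequality holds: 0.0223 ≥ 0.0127

Data Processing Inequality: For any Markov chain X → Y → Z, we have I(X;Y) ≥ I(X;Z).

Here Z = f(Y) is a deterministic function of Y, forming X → Y → Z.

Original I(X;Y) = 0.0223 nats

After applying f:
P(X,Z) where Z=f(Y):
- P(X,Z=0) = P(X,Y=0)
- P(X,Z=1) = P(X,Y=1) + P(X,Y=2)

I(X;Z) = I(X;f(Y)) = 0.0127 nats

Verification: 0.0223 ≥ 0.0127 ✓

Information cannot be created by processing; the function f can only lose information about X.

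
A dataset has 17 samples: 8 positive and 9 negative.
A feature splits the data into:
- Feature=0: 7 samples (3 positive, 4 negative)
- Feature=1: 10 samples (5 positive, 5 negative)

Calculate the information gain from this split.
0.0036 bits

Information Gain = H(Y) - H(Y|Feature)

Before split:
P(positive) = 8/17 = 0.4706
H(Y) = 0.9975 bits

After split:
Feature=0: H = 0.9852 bits (weight = 7/17)
Feature=1: H = 1.0000 bits (weight = 10/17)
H(Y|Feature) = (7/17)×0.9852 + (10/17)×1.0000 = 0.9939 bits

Information Gain = 0.9975 - 0.9939 = 0.0036 bits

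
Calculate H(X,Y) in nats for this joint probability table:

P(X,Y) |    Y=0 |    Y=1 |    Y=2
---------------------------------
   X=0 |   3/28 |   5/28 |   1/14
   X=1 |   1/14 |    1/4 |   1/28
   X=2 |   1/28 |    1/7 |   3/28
2.0258 nats

Joint entropy is H(X,Y) = -Σ_{x,y} p(x,y) log p(x,y).

Summing over all non-zero entries:
H(X,Y) = -[3/28·log_e(3/28) + 5/28·log_e(5/28) + 1/14·log_e(1/14) + 1/14·log_e(1/14) + 1/4·log_e(1/4) + 1/28·log_e(1/28) + 1/28·log_e(1/28) + 1/7·log_e(1/7) + 3/28·log_e(3/28)]
H(X,Y) = 2.0258 nats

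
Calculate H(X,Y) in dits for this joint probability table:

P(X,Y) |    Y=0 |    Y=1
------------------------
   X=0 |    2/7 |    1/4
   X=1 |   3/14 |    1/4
0.5998 dits

Joint entropy is H(X,Y) = -Σ_{x,y} p(x,y) log p(x,y).

Summing over all non-zero entries:
H(X,Y) = -[2/7·log_10(2/7) + 1/4·log_10(1/4) + 3/14·log_10(3/14) + 1/4·log_10(1/4)]
H(X,Y) = 0.5998 dits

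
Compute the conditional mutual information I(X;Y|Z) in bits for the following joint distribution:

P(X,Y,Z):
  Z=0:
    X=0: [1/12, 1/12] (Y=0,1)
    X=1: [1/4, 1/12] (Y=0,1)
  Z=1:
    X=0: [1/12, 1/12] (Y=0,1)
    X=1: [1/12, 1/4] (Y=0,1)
0.0441 bits

Conditional mutual information: I(X;Y|Z) = H(X|Z) + H(Y|Z) - H(X,Y|Z)

H(Z) = 1.0000
H(X,Z) = 1.9183 → H(X|Z) = 0.9183
H(Y,Z) = 1.9183 → H(Y|Z) = 0.9183
H(X,Y,Z) = 2.7925 → H(X,Y|Z) = 1.7925

I(X;Y|Z) = 0.9183 + 0.9183 - 1.7925 = 0.0441 bits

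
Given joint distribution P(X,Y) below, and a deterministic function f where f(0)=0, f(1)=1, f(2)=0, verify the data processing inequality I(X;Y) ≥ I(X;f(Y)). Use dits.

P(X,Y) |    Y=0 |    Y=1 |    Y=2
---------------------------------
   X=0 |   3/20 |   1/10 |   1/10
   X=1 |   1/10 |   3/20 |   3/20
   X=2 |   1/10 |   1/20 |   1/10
I(X;Y) = 0.0095, I(X;f(Y)) = 0.0051, inequality holds: 0.0095 ≥ 0.0051

Data Processing Inequality: For any Markov chain X → Y → Z, we have I(X;Y) ≥ I(X;Z).

Here Z = f(Y) is a deterministic function of Y, forming X → Y → Z.

Original I(X;Y) = 0.0095 dits

After applying f:
P(X,Z) where Z=f(Y):
- P(X,Z=0) = P(X,Y=0) + P(X,Y=2)
- P(X,Z=1) = P(X,Y=1)

I(X;Z) = I(X;f(Y)) = 0.0051 dits

Verification: 0.0095 ≥ 0.0051 ✓

Information cannot be created by processing; the function f can only lose information about X.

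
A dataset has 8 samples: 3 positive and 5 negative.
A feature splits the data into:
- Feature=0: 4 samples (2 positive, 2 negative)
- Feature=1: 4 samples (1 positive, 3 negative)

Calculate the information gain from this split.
0.0488 bits

Information Gain = H(Y) - H(Y|Feature)

Before split:
P(positive) = 3/8 = 0.3750
H(Y) = 0.9544 bits

After split:
Feature=0: H = 1.0000 bits (weight = 4/8)
Feature=1: H = 0.8113 bits (weight = 4/8)
H(Y|Feature) = (4/8)×1.0000 + (4/8)×0.8113 = 0.9056 bits

Information Gain = 0.9544 - 0.9056 = 0.0488 bits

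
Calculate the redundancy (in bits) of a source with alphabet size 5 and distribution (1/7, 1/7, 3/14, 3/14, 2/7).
0.0510 bits

Redundancy measures how far a source is from maximum entropy:
R = H_max - H(X)

Maximum entropy for 5 symbols: H_max = log_2(5) = 2.3219 bits
Actual entropy: H(X) = 2.2709 bits
Redundancy: R = 2.3219 - 2.2709 = 0.0510 bits

This redundancy represents potential for compression: the source could be compressed by 0.0510 bits per symbol.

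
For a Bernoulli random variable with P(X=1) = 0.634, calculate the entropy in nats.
0.6568 nats

The binary entropy function is:
H(p) = -p log(p) - (1-p) log(1-p)

H(0.634) = -0.634 × log_e(0.634) - 0.366 × log_e(0.366)
H(0.634) = 0.6568 nats

Note: Binary entropy is maximized at p=0.5 (H=1 bit) and minimized at p=0 or p=1 (H=0).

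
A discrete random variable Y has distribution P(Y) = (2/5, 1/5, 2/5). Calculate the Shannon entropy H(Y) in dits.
0.4581 dits

Shannon entropy is H(X) = -Σ p(x) log p(x).

For P = (2/5, 1/5, 2/5):
H = -2/5 × log_10(2/5) -1/5 × log_10(1/5) -2/5 × log_10(2/5)
H = 0.4581 dits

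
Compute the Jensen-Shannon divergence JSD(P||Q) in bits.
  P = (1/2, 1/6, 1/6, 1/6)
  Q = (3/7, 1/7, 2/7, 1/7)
0.0147 bits

Jensen-Shannon divergence is:
JSD(P||Q) = 0.5 × D_KL(P||M) + 0.5 × D_KL(Q||M)
where M = 0.5 × (P + Q) is the mixture distribution.

M = 0.5 × (1/2, 1/6, 1/6, 1/6) + 0.5 × (3/7, 1/7, 2/7, 1/7) = (13/28, 0.154762, 0.22619, 0.154762)

D_KL(P||M) = 0.0157 bits
D_KL(Q||M) = 0.0138 bits

JSD(P||Q) = 0.5 × 0.0157 + 0.5 × 0.0138 = 0.0147 bits

Unlike KL divergence, JSD is symmetric and bounded: 0 ≤ JSD ≤ log(2).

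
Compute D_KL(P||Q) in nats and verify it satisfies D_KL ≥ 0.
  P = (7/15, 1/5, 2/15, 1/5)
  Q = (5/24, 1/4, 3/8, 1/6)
0.2303 nats

KL divergence satisfies the Gibbs inequality: D_KL(P||Q) ≥ 0 for all distributions P, Q.

D_KL(P||Q) = Σ p(x) log(p(x)/q(x))
Term by term:
  x=0: 7/15 × log_e[(7/15)/(5/24)] = 0.3764
  x=1: 1/5 × log_e[(1/5)/(1/4)] = -0.0446
  x=2: 2/15 × log_e[(2/15)/(3/8)] = -0.1379
  x=3: 1/5 × log_e[(1/5)/(1/6)] = 0.0365
D_KL(P||Q) = 0.2303 nats

D_KL(P||Q) = 0.2303 ≥ 0 ✓

This non-negativity is a fundamental property: relative entropy cannot be negative because it measures how different Q is from P.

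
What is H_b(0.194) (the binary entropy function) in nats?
0.4920 nats

The binary entropy function is:
H(p) = -p log(p) - (1-p) log(1-p)

H(0.194) = -0.194 × log_e(0.194) - 0.806 × log_e(0.806)
H(0.194) = 0.4920 nats

Note: Binary entropy is maximized at p=0.5 (H=1 bit) and minimized at p=0 or p=1 (H=0).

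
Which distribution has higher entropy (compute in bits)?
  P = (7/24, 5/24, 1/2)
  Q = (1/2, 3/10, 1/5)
P

Computing entropies in bits:
H(P) = 1.4899
H(Q) = 1.4855

Distribution P has higher entropy.

Intuition: The distribution closer to uniform (more spread out) has higher entropy.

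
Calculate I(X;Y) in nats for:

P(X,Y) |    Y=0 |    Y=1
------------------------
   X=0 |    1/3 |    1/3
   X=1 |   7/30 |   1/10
0.0185 nats

Mutual information: I(X;Y) = H(X) + H(Y) - H(X,Y)

Marginals:
P(X) = (2/3, 1/3), H(X) = 0.6365 nats
P(Y) = (17/30, 13/30), H(Y) = 0.6842 nats

Joint entropy: H(X,Y) = 1.3022 nats

I(X;Y) = 0.6365 + 0.6842 - 1.3022 = 0.0185 nats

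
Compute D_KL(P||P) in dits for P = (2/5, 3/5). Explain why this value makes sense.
0.0000 dits

KL divergence satisfies the Gibbs inequality: D_KL(P||Q) ≥ 0 for all distributions P, Q.

D_KL(P||Q) = Σ p(x) log(p(x)/q(x))
Each term is p(x) × log_10(p(x)/p(x)) = p(x) × log_10(1) = 0, so the sum is 0.
D_KL(P||Q) = 0.0000 dits

When P = Q, the KL divergence is exactly 0, as there is no 'divergence' between identical distributions.

This non-negativity is a fundamental property: relative entropy cannot be negative because it measures how different Q is from P.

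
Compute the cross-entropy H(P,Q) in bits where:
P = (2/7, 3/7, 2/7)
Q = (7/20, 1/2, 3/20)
1.6433 bits

Cross-entropy: H(P,Q) = -Σ p(x) log q(x)

Alternatively: H(P,Q) = H(P) + D_KL(P||Q)
H(P) = 1.5567 bits
D_KL(P||Q) = 0.0866 bits

H(P,Q) = 1.5567 + 0.0866 = 1.6433 bits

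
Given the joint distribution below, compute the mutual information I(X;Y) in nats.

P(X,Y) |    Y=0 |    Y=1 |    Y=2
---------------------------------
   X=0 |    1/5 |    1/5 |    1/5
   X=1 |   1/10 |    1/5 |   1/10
0.0138 nats

Mutual information: I(X;Y) = H(X) + H(Y) - H(X,Y)

Marginals:
P(X) = (3/5, 2/5), H(X) = 0.6730 nats
P(Y) = (3/10, 2/5, 3/10), H(Y) = 1.0889 nats

Joint entropy: H(X,Y) = 1.7481 nats

I(X;Y) = 0.6730 + 1.0889 - 1.7481 = 0.0138 nats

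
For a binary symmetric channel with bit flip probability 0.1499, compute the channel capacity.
0.3904 bits

For a binary symmetric channel (BSC) with error probability p:
Capacity C = 1 - H(p) bits per symbol

where H(p) = -p log₂(p) - (1-p) log₂(1-p) is the binary entropy function.

H(0.1499) = 0.6096 bits
C = 1 - 0.6096 = 0.3904 bits per symbol

This means we can reliably transmit up to 0.3904 bits of information per channel use.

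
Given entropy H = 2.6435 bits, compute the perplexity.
6.2485

Perplexity is 2^H (or exp(H) for natural log).

H = 2.6435 bits
Perplexity = 2^2.6435 = 6.2485

Interpretation: The model's uncertainty is equivalent to choosing uniformly among 6.2 options.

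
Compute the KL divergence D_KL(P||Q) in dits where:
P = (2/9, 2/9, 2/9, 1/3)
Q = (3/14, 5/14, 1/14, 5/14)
0.0573 dits

KL divergence: D_KL(P||Q) = Σ p(x) log(p(x)/q(x))

Computing term by term:
  x=0: 2/9 × log_10[(2/9)/(3/14)] = 2/9 × 0.0158 = 0.0035
  x=1: 2/9 × log_10[(2/9)/(5/14)] = 2/9 × -0.2061 = -0.0458
  x=2: 2/9 × log_10[(2/9)/(1/14)] = 2/9 × 0.4929 = 0.1095
  x=3: 1/3 × log_10[(1/3)/(5/14)] = 1/3 × -0.0300 = -0.0100

D_KL(P||Q) = 0.0573 dits

Note: KL divergence is always non-negative and equals 0 iff P = Q.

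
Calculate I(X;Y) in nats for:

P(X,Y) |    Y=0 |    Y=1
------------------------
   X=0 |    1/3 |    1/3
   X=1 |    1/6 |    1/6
0.0000 nats

Mutual information: I(X;Y) = H(X) + H(Y) - H(X,Y)

Marginals:
P(X) = (2/3, 1/3), H(X) = 0.6365 nats
P(Y) = (1/2, 1/2), H(Y) = 0.6931 nats

Joint entropy: H(X,Y) = 1.3297 nats

I(X;Y) = 0.6365 + 0.6931 - 1.3297 = 0.0000 nats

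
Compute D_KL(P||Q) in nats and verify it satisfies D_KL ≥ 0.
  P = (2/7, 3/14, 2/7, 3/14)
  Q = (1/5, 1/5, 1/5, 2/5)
0.0849 nats

KL divergence satisfies the Gibbs inequality: D_KL(P||Q) ≥ 0 for all distributions P, Q.

D_KL(P||Q) = Σ p(x) log(p(x)/q(x))
Term by term:
  x=0: 2/7 × log_e[(2/7)/(1/5)] = 0.1019
  x=1: 3/14 × log_e[(3/14)/(1/5)] = 0.0148
  x=2: 2/7 × log_e[(2/7)/(1/5)] = 0.1019
  x=3: 3/14 × log_e[(3/14)/(2/5)] = -0.1337
D_KL(P||Q) = 0.0849 nats

D_KL(P||Q) = 0.0849 ≥ 0 ✓

This non-negativity is a fundamental property: relative entropy cannot be negative because it measures how different Q is from P.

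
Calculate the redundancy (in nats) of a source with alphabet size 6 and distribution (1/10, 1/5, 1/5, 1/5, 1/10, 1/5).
0.0437 nats

Redundancy measures how far a source is from maximum entropy:
R = H_max - H(X)

Maximum entropy for 6 symbols: H_max = log_e(6) = 1.7918 nats
Actual entropy: H(X) = 1.7481 nats
Redundancy: R = 1.7918 - 1.7481 = 0.0437 nats

This redundancy represents potential for compression: the source could be compressed by 0.0437 nats per symbol.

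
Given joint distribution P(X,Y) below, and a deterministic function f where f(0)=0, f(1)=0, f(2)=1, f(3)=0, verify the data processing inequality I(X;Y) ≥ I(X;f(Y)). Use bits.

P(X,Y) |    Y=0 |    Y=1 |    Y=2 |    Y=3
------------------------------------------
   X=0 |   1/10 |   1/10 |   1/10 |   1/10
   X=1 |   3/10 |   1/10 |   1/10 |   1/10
I(X;Y) = 0.0464, I(X;f(Y)) = 0.0074, inequality holds: 0.0464 ≥ 0.0074

Data Processing Inequality: For any Markov chain X → Y → Z, we have I(X;Y) ≥ I(X;Z).

Here Z = f(Y) is a deterministic function of Y, forming X → Y → Z.

Original I(X;Y) = 0.0464 bits

After applying f:
P(X,Z) where Z=f(Y):
- P(X,Z=0) = P(X,Y=0) + P(X,Y=1) + P(X,Y=3)
- P(X,Z=1) = P(X,Y=2)

I(X;Z) = I(X;f(Y)) = 0.0074 bits

Verification: 0.0464 ≥ 0.0074 ✓

Information cannot be created by processing; the function f can only lose information about X.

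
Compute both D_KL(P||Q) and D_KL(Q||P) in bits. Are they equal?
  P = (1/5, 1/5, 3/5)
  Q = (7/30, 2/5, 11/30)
D_KL(P||Q) = 0.1818, D_KL(Q||P) = 0.1914

KL divergence is not symmetric: D_KL(P||Q) ≠ D_KL(Q||P) in general.

D_KL(P||Q) = 0.1818 bits
D_KL(Q||P) = 0.1914 bits

No, they are not equal!

This asymmetry is why KL divergence is not a true distance metric.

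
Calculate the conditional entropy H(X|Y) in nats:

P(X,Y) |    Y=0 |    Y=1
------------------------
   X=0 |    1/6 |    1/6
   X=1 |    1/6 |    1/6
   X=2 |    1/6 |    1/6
1.0986 nats

Using the chain rule: H(X|Y) = H(X,Y) - H(Y)

First, compute H(X,Y) = 1.7918 nats

Marginal P(Y) = (1/2, 1/2)
H(Y) = 0.6931 nats

H(X|Y) = H(X,Y) - H(Y) = 1.7918 - 0.6931 = 1.0986 nats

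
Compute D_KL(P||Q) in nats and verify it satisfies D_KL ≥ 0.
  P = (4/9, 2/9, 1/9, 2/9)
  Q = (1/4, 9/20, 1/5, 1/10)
0.2111 nats

KL divergence satisfies the Gibbs inequality: D_KL(P||Q) ≥ 0 for all distributions P, Q.

D_KL(P||Q) = Σ p(x) log(p(x)/q(x))
Term by term:
  x=0: 4/9 × log_e[(4/9)/(1/4)] = 0.2557
  x=1: 2/9 × log_e[(2/9)/(9/20)] = -0.1568
  x=2: 1/9 × log_e[(1/9)/(1/5)] = -0.0653
  x=3: 2/9 × log_e[(2/9)/(1/10)] = 0.1774
D_KL(P||Q) = 0.2111 nats

D_KL(P||Q) = 0.2111 ≥ 0 ✓

This non-negativity is a fundamental property: relative entropy cannot be negative because it measures how different Q is from P.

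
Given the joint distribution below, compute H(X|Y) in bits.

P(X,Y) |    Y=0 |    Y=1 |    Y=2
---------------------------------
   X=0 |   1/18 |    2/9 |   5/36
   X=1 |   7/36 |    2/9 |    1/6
0.9392 bits

Using the chain rule: H(X|Y) = H(X,Y) - H(Y)

First, compute H(X,Y) = 2.4818 bits

Marginal P(Y) = (1/4, 4/9, 11/36)
H(Y) = 1.5426 bits

H(X|Y) = H(X,Y) - H(Y) = 2.4818 - 1.5426 = 0.9392 bits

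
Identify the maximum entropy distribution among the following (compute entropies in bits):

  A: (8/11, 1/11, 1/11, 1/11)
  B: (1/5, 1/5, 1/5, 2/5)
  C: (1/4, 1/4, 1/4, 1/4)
C

For a discrete distribution over n outcomes, entropy is maximized by the uniform distribution.

Computing entropies:
H(A) = 1.2776 bits
H(B) = 1.9219 bits
H(C) = 2.0000 bits

The uniform distribution (where all probabilities equal 1/4) achieves the maximum entropy of log_2(4) = 2.0000 bits.

Distribution C has the highest entropy.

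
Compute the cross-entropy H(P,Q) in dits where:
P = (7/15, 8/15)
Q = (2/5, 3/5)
0.3040 dits

Cross-entropy: H(P,Q) = -Σ p(x) log q(x)

Alternatively: H(P,Q) = H(P) + D_KL(P||Q)
H(P) = 0.3001 dits
D_KL(P||Q) = 0.0040 dits

H(P,Q) = 0.3001 + 0.0040 = 0.3040 dits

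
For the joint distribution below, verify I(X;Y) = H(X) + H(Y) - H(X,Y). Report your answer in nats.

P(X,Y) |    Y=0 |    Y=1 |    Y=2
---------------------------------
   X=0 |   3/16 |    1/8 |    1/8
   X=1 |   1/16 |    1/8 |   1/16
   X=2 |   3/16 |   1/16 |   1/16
I(X;Y) = 0.0428 nats

Mutual information has multiple equivalent forms:
- I(X;Y) = H(X) - H(X|Y)
- I(X;Y) = H(Y) - H(Y|X)
- I(X;Y) = H(X) + H(Y) - H(X,Y)

Computing all quantities:
H(X) = 1.0717, H(Y) = 1.0717, H(X,Y) = 2.1007
H(X|Y) = 1.0289, H(Y|X) = 1.0289

Verification:
H(X) - H(X|Y) = 1.0717 - 1.0289 = 0.0428
H(Y) - H(Y|X) = 1.0717 - 1.0289 = 0.0428
H(X) + H(Y) - H(X,Y) = 1.0717 + 1.0717 - 2.1007 = 0.0428

All forms give I(X;Y) = 0.0428 nats. ✓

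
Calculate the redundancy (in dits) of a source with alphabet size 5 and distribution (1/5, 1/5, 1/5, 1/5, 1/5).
0.0000 dits

Redundancy measures how far a source is from maximum entropy:
R = H_max - H(X)

Maximum entropy for 5 symbols: H_max = log_10(5) = 0.6990 dits
Actual entropy: H(X) = 0.6990 dits
Redundancy: R = 0.6990 - 0.6990 = 0.0000 dits

This redundancy represents potential for compression: the source could be compressed by 0.0000 dits per symbol.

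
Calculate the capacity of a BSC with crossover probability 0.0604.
0.6710 bits

For a binary symmetric channel (BSC) with error probability p:
Capacity C = 1 - H(p) bits per symbol

where H(p) = -p log₂(p) - (1-p) log₂(1-p) is the binary entropy function.

H(0.0604) = 0.3290 bits
C = 1 - 0.3290 = 0.6710 bits per symbol

This means we can reliably transmit up to 0.6710 bits of information per channel use.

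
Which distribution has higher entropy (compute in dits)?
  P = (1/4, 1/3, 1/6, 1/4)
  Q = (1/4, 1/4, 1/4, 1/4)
Q

Computing entropies in dits:
H(P) = 0.5898
H(Q) = 0.6021

Distribution Q has higher entropy.

Intuition: The distribution closer to uniform (more spread out) has higher entropy.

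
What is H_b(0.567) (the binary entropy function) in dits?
0.2971 dits

The binary entropy function is:
H(p) = -p log(p) - (1-p) log(1-p)

H(0.567) = -0.567 × log_10(0.567) - 0.433 × log_10(0.433)
H(0.567) = 0.2971 dits

Note: Binary entropy is maximized at p=0.5 (H=1 bit) and minimized at p=0 or p=1 (H=0).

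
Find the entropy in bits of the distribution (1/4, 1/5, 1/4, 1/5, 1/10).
2.2610 bits

Shannon entropy is H(X) = -Σ p(x) log p(x).

For P = (1/4, 1/5, 1/4, 1/5, 1/10):
H = -1/4 × log_2(1/4) -1/5 × log_2(1/5) -1/4 × log_2(1/4) -1/5 × log_2(1/5) -1/10 × log_2(1/10)
H = 2.2610 bits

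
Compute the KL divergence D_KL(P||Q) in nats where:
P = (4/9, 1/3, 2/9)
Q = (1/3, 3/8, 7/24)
0.0282 nats

KL divergence: D_KL(P||Q) = Σ p(x) log(p(x)/q(x))

Computing term by term:
  x=0: 4/9 × log_e[(4/9)/(1/3)] = 4/9 × 0.2877 = 0.1279
  x=1: 1/3 × log_e[(1/3)/(3/8)] = 1/3 × -0.1178 = -0.0393
  x=2: 2/9 × log_e[(2/9)/(7/24)] = 2/9 × -0.2719 = -0.0604

D_KL(P||Q) = 0.0282 nats

Note: KL divergence is always non-negative and equals 0 iff P = Q.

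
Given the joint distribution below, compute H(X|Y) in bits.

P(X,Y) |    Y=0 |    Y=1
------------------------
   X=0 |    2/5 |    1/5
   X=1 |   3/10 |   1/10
0.9651 bits

Using the chain rule: H(X|Y) = H(X,Y) - H(Y)

First, compute H(X,Y) = 1.8464 bits

Marginal P(Y) = (7/10, 3/10)
H(Y) = 0.8813 bits

H(X|Y) = H(X,Y) - H(Y) = 1.8464 - 0.8813 = 0.9651 bits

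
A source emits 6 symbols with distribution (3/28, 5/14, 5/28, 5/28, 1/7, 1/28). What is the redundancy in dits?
0.0749 dits

Redundancy measures how far a source is from maximum entropy:
R = H_max - H(X)

Maximum entropy for 6 symbols: H_max = log_10(6) = 0.7782 dits
Actual entropy: H(X) = 0.7033 dits
Redundancy: R = 0.7782 - 0.7033 = 0.0749 dits

This redundancy represents potential for compression: the source could be compressed by 0.0749 dits per symbol.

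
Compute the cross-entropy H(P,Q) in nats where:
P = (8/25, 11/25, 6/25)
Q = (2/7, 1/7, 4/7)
1.3914 nats

Cross-entropy: H(P,Q) = -Σ p(x) log q(x)

Alternatively: H(P,Q) = H(P) + D_KL(P||Q)
H(P) = 1.0684 nats
D_KL(P||Q) = 0.3230 nats

H(P,Q) = 1.0684 + 0.3230 = 1.3914 nats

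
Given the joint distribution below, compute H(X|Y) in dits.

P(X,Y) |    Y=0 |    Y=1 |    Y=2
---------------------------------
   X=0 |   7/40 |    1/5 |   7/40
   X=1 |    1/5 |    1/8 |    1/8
0.2951 dits

Using the chain rule: H(X|Y) = H(X,Y) - H(Y)

First, compute H(X,Y) = 0.7703 dits

Marginal P(Y) = (3/8, 13/40, 3/10)
H(Y) = 0.4752 dits

H(X|Y) = H(X,Y) - H(Y) = 0.7703 - 0.4752 = 0.2951 dits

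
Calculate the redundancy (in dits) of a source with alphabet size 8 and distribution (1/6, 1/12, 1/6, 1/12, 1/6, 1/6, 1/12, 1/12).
0.0246 dits

Redundancy measures how far a source is from maximum entropy:
R = H_max - H(X)

Maximum entropy for 8 symbols: H_max = log_10(8) = 0.9031 dits
Actual entropy: H(X) = 0.8785 dits
Redundancy: R = 0.9031 - 0.8785 = 0.0246 dits

This redundancy represents potential for compression: the source could be compressed by 0.0246 dits per symbol.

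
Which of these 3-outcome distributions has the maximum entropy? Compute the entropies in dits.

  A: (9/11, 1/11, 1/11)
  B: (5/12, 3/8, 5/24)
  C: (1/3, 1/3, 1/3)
C

For a discrete distribution over n outcomes, entropy is maximized by the uniform distribution.

Computing entropies:
H(A) = 0.2606 dits
H(B) = 0.4601 dits
H(C) = 0.4771 dits

The uniform distribution (where all probabilities equal 1/3) achieves the maximum entropy of log_10(3) = 0.4771 dits.

Distribution C has the highest entropy.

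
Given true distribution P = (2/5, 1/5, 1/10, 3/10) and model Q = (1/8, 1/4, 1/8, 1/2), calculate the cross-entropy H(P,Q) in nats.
1.5249 nats

Cross-entropy: H(P,Q) = -Σ p(x) log q(x)

Alternatively: H(P,Q) = H(P) + D_KL(P||Q)
H(P) = 1.2799 nats
D_KL(P||Q) = 0.2451 nats

H(P,Q) = 1.2799 + 0.2451 = 1.5249 nats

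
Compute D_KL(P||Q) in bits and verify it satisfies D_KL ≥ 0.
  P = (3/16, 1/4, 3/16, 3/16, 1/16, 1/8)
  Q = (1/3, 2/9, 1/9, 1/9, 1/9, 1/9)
0.1393 bits

KL divergence satisfies the Gibbs inequality: D_KL(P||Q) ≥ 0 for all distributions P, Q.

D_KL(P||Q) = Σ p(x) log(p(x)/q(x))
Term by term:
  x=0: 3/16 × log_2[(3/16)/(1/3)] = -0.1556
  x=1: 1/4 × log_2[(1/4)/(2/9)] = 0.0425
  x=2: 3/16 × log_2[(3/16)/(1/9)] = 0.1415
  x=3: 3/16 × log_2[(3/16)/(1/9)] = 0.1415
  x=4: 1/16 × log_2[(1/16)/(1/9)] = -0.0519
  x=5: 1/8 × log_2[(1/8)/(1/9)] = 0.0212
D_KL(P||Q) = 0.1393 bits

D_KL(P||Q) = 0.1393 ≥ 0 ✓

This non-negativity is a fundamental property: relative entropy cannot be negative because it measures how different Q is from P.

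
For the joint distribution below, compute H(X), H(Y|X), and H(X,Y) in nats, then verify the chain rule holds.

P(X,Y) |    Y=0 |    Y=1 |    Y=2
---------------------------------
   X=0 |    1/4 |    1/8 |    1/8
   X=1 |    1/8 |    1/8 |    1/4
H(X,Y) = 1.7329, H(X) = 0.6931, H(Y|X) = 1.0397 (all in nats)

Chain rule: H(X,Y) = H(X) + H(Y|X)

Left side — joint entropy directly:
H(X,Y) = -Σ p(x,y) log p(x,y) = 1.7329 nats

Right side — compute H(Y|X) from the conditional distributions:
P(X) = (1/2, 1/2), so H(X) = 0.6931 nats
H(Y|X) = Σ_x P(X=x) · H(Y|X=x):
  P(Y|X=0) = (1/2, 1/4, 1/4), H(Y|X=0) = 1.0397, weight P(X=0) = 1/2
  P(Y|X=1) = (1/4, 1/4, 1/2), H(Y|X=1) = 1.0397, weight P(X=1) = 1/2
H(Y|X) = 1.0397 nats

H(X) + H(Y|X) = 0.6931 + 1.0397 = 1.7329 nats

Both sides equal 1.7329 nats. ✓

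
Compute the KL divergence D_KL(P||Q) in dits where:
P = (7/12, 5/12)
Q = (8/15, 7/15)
0.0022 dits

KL divergence: D_KL(P||Q) = Σ p(x) log(p(x)/q(x))

Computing term by term:
  x=0: 7/12 × log_10[(7/12)/(8/15)] = 7/12 × 0.0389 = 0.0227
  x=1: 5/12 × log_10[(5/12)/(7/15)] = 5/12 × -0.0492 = -0.0205

D_KL(P||Q) = 0.0022 dits

Note: KL divergence is always non-negative and equals 0 iff P = Q.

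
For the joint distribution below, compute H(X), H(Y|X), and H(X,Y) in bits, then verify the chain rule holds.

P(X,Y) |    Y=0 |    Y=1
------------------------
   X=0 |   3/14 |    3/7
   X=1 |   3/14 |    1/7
H(X,Y) = 1.8774, H(X) = 0.9403, H(Y|X) = 0.9371 (all in bits)

Chain rule: H(X,Y) = H(X) + H(Y|X)

Left side — joint entropy directly:
H(X,Y) = -Σ p(x,y) log p(x,y) = 1.8774 bits

Right side — compute H(Y|X) from the conditional distributions:
P(X) = (9/14, 5/14), so H(X) = 0.9403 bits
H(Y|X) = Σ_x P(X=x) · H(Y|X=x):
  P(Y|X=0) = (1/3, 2/3), H(Y|X=0) = 0.9183, weight P(X=0) = 9/14
  P(Y|X=1) = (3/5, 2/5), H(Y|X=1) = 0.9710, weight P(X=1) = 5/14
H(Y|X) = 0.9371 bits

H(X) + H(Y|X) = 0.9403 + 0.9371 = 1.8774 bits

Both sides equal 1.8774 bits. ✓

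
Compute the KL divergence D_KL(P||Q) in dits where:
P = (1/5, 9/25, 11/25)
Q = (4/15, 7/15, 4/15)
0.0301 dits

KL divergence: D_KL(P||Q) = Σ p(x) log(p(x)/q(x))

Computing term by term:
  x=0: 1/5 × log_10[(1/5)/(4/15)] = 1/5 × -0.1249 = -0.0250
  x=1: 9/25 × log_10[(9/25)/(7/15)] = 9/25 × -0.1127 = -0.0406
  x=2: 11/25 × log_10[(11/25)/(4/15)] = 11/25 × 0.2175 = 0.0957

D_KL(P||Q) = 0.0301 dits

Note: KL divergence is always non-negative and equals 0 iff P = Q.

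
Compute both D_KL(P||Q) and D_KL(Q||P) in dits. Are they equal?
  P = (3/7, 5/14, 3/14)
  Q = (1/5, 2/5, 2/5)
D_KL(P||Q) = 0.0662, D_KL(Q||P) = 0.0619

KL divergence is not symmetric: D_KL(P||Q) ≠ D_KL(Q||P) in general.

D_KL(P||Q) = 0.0662 dits
D_KL(Q||P) = 0.0619 dits

No, they are not equal!

This asymmetry is why KL divergence is not a true distance metric.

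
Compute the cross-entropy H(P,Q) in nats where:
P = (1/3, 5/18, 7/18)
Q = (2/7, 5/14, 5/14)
1.1040 nats

Cross-entropy: H(P,Q) = -Σ p(x) log q(x)

Alternatively: H(P,Q) = H(P) + D_KL(P||Q)
H(P) = 1.0893 nats
D_KL(P||Q) = 0.0147 nats

H(P,Q) = 1.0893 + 0.0147 = 1.1040 nats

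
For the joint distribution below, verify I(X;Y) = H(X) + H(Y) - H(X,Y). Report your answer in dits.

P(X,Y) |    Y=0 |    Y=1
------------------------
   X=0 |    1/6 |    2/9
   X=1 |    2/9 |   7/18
I(X;Y) = 0.0009 dits

Mutual information has multiple equivalent forms:
- I(X;Y) = H(X) - H(X|Y)
- I(X;Y) = H(Y) - H(Y|X)
- I(X;Y) = H(X) + H(Y) - H(X,Y)

Computing all quantities:
H(X) = 0.2902, H(Y) = 0.2902, H(X,Y) = 0.5795
H(X|Y) = 0.2893, H(Y|X) = 0.2893

Verification:
H(X) - H(X|Y) = 0.2902 - 0.2893 = 0.0009
H(Y) - H(Y|X) = 0.2902 - 0.2893 = 0.0009
H(X) + H(Y) - H(X,Y) = 0.2902 + 0.2902 - 0.5795 = 0.0009

All forms give I(X;Y) = 0.0009 dits. ✓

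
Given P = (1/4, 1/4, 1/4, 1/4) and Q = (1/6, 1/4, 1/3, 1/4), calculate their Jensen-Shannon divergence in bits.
0.0104 bits

Jensen-Shannon divergence is:
JSD(P||Q) = 0.5 × D_KL(P||M) + 0.5 × D_KL(Q||M)
where M = 0.5 × (P + Q) is the mixture distribution.

M = 0.5 × (1/4, 1/4, 1/4, 1/4) + 0.5 × (1/6, 1/4, 1/3, 1/4) = (5/24, 1/4, 7/24, 1/4)

D_KL(P||M) = 0.0102 bits
D_KL(Q||M) = 0.0106 bits

JSD(P||Q) = 0.5 × 0.0102 + 0.5 × 0.0106 = 0.0104 bits

Unlike KL divergence, JSD is symmetric and bounded: 0 ≤ JSD ≤ log(2).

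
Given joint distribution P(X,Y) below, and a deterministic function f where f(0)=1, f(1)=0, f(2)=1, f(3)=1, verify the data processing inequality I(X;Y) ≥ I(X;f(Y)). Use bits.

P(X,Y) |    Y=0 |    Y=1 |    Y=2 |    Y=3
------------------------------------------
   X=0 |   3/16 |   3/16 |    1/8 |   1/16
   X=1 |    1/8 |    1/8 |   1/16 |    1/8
I(X;Y) = 0.0375, I(X;f(Y)) = 0.0019, inequality holds: 0.0375 ≥ 0.0019

Data Processing Inequality: For any Markov chain X → Y → Z, we have I(X;Y) ≥ I(X;Z).

Here Z = f(Y) is a deterministic function of Y, forming X → Y → Z.

Original I(X;Y) = 0.0375 bits

After applying f:
P(X,Z) where Z=f(Y):
- P(X,Z=0) = P(X,Y=1)
- P(X,Z=1) = P(X,Y=0) + P(X,Y=2) + P(X,Y=3)

I(X;Z) = I(X;f(Y)) = 0.0019 bits

Verification: 0.0375 ≥ 0.0019 ✓

Information cannot be created by processing; the function f can only lose information about X.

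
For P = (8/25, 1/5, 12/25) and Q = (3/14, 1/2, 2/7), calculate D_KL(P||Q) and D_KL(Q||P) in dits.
D_KL(P||Q) = 0.0843, D_KL(Q||P) = 0.0973

KL divergence is not symmetric: D_KL(P||Q) ≠ D_KL(Q||P) in general.

D_KL(P||Q) = 0.0843 dits
D_KL(Q||P) = 0.0973 dits

No, they are not equal!

This asymmetry is why KL divergence is not a true distance metric.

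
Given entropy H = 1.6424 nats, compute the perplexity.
5.1676

Perplexity is e^H (or exp(H) for natural log).

H = 1.6424 nats
Perplexity = e^1.6424 = 5.1676

Interpretation: The model's uncertainty is equivalent to choosing uniformly among 5.2 options.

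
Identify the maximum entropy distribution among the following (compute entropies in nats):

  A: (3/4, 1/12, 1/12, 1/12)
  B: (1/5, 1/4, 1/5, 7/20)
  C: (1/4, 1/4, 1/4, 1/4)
C

For a discrete distribution over n outcomes, entropy is maximized by the uniform distribution.

Computing entropies:
H(A) = 0.8370 nats
H(B) = 1.3578 nats
H(C) = 1.3863 nats

The uniform distribution (where all probabilities equal 1/4) achieves the maximum entropy of log_e(4) = 1.3863 nats.

Distribution C has the highest entropy.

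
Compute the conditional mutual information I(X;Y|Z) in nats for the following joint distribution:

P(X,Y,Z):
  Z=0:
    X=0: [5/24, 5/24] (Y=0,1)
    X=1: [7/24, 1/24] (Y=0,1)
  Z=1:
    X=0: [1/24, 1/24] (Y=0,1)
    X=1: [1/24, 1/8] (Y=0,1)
0.0706 nats

Conditional mutual information: I(X;Y|Z) = H(X|Z) + H(Y|Z) - H(X,Y|Z)

H(Z) = 0.5623
H(X,Z) = 1.2367 → H(X|Z) = 0.6743
H(Y,Z) = 1.1988 → H(Y|Z) = 0.6365
H(X,Y,Z) = 1.8026 → H(X,Y|Z) = 1.2402

I(X;Y|Z) = 0.6743 + 0.6365 - 1.2402 = 0.0706 nats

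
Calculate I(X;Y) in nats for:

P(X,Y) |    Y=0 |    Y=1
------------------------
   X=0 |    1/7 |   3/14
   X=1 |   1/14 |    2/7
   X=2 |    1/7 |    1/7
0.0346 nats

Mutual information: I(X;Y) = H(X) + H(Y) - H(X,Y)

Marginals:
P(X) = (5/14, 5/14, 2/7), H(X) = 1.0934 nats
P(Y) = (5/14, 9/14), H(Y) = 0.6518 nats

Joint entropy: H(X,Y) = 1.7105 nats

I(X;Y) = 1.0934 + 0.6518 - 1.7105 = 0.0346 nats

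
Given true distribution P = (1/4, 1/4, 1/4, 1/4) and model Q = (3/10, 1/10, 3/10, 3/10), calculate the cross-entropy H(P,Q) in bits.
2.1332 bits

Cross-entropy: H(P,Q) = -Σ p(x) log q(x)

Alternatively: H(P,Q) = H(P) + D_KL(P||Q)
H(P) = 2.0000 bits
D_KL(P||Q) = 0.1332 bits

H(P,Q) = 2.0000 + 0.1332 = 2.1332 bits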